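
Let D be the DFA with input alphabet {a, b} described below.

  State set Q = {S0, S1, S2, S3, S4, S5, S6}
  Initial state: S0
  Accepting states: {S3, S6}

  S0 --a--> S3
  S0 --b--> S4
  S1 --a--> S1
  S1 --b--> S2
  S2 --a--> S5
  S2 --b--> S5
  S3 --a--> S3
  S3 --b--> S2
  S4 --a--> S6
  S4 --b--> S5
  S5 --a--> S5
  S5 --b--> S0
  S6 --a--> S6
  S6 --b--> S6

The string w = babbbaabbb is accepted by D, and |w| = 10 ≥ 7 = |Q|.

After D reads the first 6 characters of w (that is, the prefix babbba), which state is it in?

State sequence: S0 -b-> S4 -a-> S6 -b-> S6 -b-> S6 -b-> S6 -a-> S6

After reading 6 characters, D is in state S6.
(This kind of state-tracing is the core of the pumping-lemma construction: with 7 states, pigeonhole forces a repeat within the first 7 steps.)

S6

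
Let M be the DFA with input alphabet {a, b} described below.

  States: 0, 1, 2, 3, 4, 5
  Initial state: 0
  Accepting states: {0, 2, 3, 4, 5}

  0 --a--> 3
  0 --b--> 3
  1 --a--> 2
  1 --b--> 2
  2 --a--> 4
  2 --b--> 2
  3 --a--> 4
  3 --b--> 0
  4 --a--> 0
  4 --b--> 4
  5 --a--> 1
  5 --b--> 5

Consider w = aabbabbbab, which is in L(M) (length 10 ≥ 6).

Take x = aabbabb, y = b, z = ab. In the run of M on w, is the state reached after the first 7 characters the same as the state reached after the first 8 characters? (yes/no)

no

Run of M on the first 8 characters of w = a a b b a b b b:
  step 0: 0  (start)
  step 1: 3  (read a: 0→3)
  step 2: 4  (read a: 3→4)
  step 3: 4  (read b: 4→4)
  step 4: 4  (read b: 4→4)
  step 5: 0  (read a: 4→0)
  step 6: 3  (read b: 0→3)
  step 7: 0  (read b: 3→0)
  step 8: 3  (read b: 0→3)

After x (step 7): 0. After xy (step 8): 3.
They differ (0 ≠ 3), so y is not a cycle from the state after x; this split is not the one the pumping-lemma construction produces, and pumping y need not keep the string in L(M).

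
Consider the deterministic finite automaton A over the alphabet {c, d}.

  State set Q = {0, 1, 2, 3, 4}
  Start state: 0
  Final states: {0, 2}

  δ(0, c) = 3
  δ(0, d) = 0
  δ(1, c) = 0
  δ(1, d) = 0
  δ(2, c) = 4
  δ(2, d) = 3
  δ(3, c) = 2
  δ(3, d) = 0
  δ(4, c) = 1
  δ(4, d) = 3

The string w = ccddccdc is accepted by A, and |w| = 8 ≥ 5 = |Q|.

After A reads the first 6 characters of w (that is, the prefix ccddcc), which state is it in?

State sequence: 0 -c-> 3 -c-> 2 -d-> 3 -d-> 0 -c-> 3 -c-> 2

After reading 6 characters, A is in state 2.

2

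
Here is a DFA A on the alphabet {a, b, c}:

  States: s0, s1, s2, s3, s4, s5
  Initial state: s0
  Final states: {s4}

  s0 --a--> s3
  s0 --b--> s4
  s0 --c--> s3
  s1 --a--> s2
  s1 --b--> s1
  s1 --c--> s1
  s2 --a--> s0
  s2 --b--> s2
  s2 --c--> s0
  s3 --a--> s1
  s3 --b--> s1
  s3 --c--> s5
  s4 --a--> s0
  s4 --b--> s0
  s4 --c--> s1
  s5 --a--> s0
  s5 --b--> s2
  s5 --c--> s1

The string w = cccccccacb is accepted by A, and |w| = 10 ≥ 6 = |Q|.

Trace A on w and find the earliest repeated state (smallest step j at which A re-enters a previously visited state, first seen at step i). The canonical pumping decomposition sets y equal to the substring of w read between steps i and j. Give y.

Run of A on w = c c c c c c c a c b:
  step 0: s0  (start)
  step 1: s3  (read c: s0→s3)
  step 2: s5  (read c: s3→s5)
  step 3: s1  (read c: s5→s1)
  step 4: s1  (read c: s1→s1)   ← first repeat (s1 seen earlier)
  step 5: s1  (read c: s1→s1)
  step 6: s1  (read c: s1→s1)
  step 7: s1  (read c: s1→s1)
  step 8: s2  (read a: s1→s2)
  step 9: s0  (read c: s2→s0)
  step 10: s4  (read b: s0→s4)

So i = 3, j = 4, giving x = w[0:3] = ccc, y = w[3:4] = c, z = w[4:10] = cccacb.
Check: |xy| = 4 ≤ 6 and |y| = 1 ≥ 1. Reading y takes A from s1 back to s1, so every xyⁱz is accepted.

c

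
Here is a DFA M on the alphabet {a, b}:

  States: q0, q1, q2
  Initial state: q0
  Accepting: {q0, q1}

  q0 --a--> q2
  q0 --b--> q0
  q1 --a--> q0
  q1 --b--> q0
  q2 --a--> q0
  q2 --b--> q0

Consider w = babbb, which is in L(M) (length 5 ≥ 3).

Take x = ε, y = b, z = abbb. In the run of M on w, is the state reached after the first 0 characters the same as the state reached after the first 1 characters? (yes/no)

yes

Run of M on the first 1 characters of w = b:
  step 0: q0  (start)
  step 1: q0  (read b: q0→q0)

After x (step 0): q0. After xy (step 1): q0.
They match, so y = b drives M around a cycle from q0 back to itself; pumping y any number of times keeps M in q0 before reading z, and xyⁱz ∈ L(M) for every i ≥ 0.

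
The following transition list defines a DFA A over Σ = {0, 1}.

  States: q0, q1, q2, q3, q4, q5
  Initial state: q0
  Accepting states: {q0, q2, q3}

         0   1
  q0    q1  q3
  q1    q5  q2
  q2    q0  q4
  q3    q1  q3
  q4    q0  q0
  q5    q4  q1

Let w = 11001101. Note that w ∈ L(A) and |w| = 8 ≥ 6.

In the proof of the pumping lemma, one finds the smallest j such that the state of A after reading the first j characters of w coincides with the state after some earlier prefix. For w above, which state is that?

Run of A on w = 1 1 0 0 1 1 0 1:
  step 0: q0  (start)
  step 1: q3  (read 1: q0→q3)
  step 2: q3  (read 1: q3→q3)   ← first repeat (q3 seen earlier)
  step 3: q1  (read 0: q3→q1)
  step 4: q5  (read 0: q1→q5)
  step 5: q1  (read 1: q5→q1)
  step 6: q2  (read 1: q1→q2)
  step 7: q0  (read 0: q2→q0)
  step 8: q3  (read 1: q0→q3)

The earliest repeat is at step j = 2: A is in q3, which it already visited at step i = 1.
The DFA has 6 states, so the proof of the pumping lemma guarantees a repeated state among the first 6+1 visited; the segment between the two visits is the pumpable y.

q3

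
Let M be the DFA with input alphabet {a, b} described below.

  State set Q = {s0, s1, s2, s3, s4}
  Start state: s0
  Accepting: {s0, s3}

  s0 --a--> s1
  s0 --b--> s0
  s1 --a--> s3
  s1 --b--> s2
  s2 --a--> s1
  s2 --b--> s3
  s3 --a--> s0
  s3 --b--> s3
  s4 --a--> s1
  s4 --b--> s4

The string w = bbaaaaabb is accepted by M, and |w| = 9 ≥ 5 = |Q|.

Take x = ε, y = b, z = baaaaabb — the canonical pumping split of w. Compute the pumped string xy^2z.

bbbaaaaabb

xy^2z = ε·b·b·baaaaabb = bbbaaaaabb.
Reading y = b takes M from s0 back to s0, so after x·y·y the machine is still in s0, and z then leads to the accepting state s3. Hence bbbaaaaabb ∈ L(M).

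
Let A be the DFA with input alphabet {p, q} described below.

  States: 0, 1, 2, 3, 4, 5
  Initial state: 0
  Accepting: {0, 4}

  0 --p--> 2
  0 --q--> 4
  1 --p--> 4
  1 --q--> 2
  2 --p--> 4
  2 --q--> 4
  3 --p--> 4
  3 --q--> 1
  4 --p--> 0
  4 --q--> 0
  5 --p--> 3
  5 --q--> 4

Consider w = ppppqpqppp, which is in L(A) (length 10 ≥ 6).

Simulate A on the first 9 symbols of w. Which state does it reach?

2

State sequence: 0 -p-> 2 -p-> 4 -p-> 0 -p-> 2 -q-> 4 -p-> 0 -q-> 4 -p-> 0 -p-> 2

After reading 9 characters, A is in state 2.
(This kind of state-tracing is the core of the pumping-lemma construction: with 6 states, pigeonhole forces a repeat within the first 6 steps.)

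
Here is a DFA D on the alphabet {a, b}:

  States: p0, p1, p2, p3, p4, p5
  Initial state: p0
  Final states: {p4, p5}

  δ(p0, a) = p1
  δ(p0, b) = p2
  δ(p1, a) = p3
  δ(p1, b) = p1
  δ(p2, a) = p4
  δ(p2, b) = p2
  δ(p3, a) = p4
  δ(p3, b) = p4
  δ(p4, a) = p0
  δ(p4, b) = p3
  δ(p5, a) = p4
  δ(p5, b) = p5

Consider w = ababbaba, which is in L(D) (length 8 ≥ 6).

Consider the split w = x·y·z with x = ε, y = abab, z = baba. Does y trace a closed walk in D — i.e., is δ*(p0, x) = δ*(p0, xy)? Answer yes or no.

no

State sequence: p0 -a-> p1 -b-> p1 -a-> p3 -b-> p4

After x (step 0): p0. After xy (step 4): p4.
They differ (p0 ≠ p4), so y is not a cycle from the state after x; this split is not the one the pumping-lemma construction produces, and pumping y need not keep the string in L(D).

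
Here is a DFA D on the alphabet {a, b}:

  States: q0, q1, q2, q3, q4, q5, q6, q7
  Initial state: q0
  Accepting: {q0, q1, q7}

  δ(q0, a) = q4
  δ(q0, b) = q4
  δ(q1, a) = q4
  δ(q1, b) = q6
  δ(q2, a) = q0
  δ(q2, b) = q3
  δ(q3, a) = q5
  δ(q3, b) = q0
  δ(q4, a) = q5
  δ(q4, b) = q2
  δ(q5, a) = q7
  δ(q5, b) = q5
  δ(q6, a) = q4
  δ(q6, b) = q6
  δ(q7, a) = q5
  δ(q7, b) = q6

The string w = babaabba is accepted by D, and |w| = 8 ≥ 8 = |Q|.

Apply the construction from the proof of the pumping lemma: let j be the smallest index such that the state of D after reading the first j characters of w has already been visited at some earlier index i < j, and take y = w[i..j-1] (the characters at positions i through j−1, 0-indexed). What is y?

b

State sequence: q0 -b-> q4 -a-> q5 -b-> q5 -a-> q7 -a-> q5 -b-> q5 -b-> q5 -a-> q7
First repeat at step 3: q5 was already visited.

So i = 2, j = 3, giving x = w[0:2] = ba, y = w[2:3] = b, z = w[3:8] = aabba.
Check: |xy| = 3 ≤ 8 and |y| = 1 ≥ 1. Reading y takes D from q5 back to q5, so every xyⁱz is accepted.
The DFA has 8 states, so the proof of the pumping lemma guarantees a repeated state among the first 8+1 visited; the segment between the two visits is the pumpable y.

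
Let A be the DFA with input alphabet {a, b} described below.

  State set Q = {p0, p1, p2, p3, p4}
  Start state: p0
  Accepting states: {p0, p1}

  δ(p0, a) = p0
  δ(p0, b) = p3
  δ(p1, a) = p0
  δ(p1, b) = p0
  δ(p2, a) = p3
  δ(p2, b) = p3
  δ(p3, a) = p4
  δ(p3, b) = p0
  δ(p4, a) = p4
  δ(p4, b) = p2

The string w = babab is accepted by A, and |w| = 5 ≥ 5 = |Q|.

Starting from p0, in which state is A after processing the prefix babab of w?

p0

Run of A on the first 5 characters of w = b a b a b:
  step 0: p0  (start)
  step 1: p3  (read b: p0→p3)
  step 2: p4  (read a: p3→p4)
  step 3: p2  (read b: p4→p2)
  step 4: p3  (read a: p2→p3)
  step 5: p0  (read b: p3→p0)

After reading 5 characters, A is in state p0.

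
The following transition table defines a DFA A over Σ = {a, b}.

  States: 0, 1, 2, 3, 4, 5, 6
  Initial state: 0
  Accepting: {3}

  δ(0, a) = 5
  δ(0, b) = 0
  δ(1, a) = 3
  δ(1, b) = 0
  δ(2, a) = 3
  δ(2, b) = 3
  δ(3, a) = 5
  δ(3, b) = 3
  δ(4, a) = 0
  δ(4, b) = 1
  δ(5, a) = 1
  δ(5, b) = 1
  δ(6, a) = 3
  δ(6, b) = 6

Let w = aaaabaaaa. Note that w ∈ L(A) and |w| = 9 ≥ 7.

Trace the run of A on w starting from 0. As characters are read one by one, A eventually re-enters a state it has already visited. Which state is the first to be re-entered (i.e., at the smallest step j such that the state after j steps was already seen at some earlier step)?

5

State sequence: 0 -a-> 5 -a-> 1 -a-> 3 -a-> 5 -b-> 1 -a-> 3 -a-> 5 -a-> 1 -a-> 3
First repeat at step 4: 5 was already visited.

The earliest repeat is at step j = 4: A is in 5, which it already visited at step i = 1.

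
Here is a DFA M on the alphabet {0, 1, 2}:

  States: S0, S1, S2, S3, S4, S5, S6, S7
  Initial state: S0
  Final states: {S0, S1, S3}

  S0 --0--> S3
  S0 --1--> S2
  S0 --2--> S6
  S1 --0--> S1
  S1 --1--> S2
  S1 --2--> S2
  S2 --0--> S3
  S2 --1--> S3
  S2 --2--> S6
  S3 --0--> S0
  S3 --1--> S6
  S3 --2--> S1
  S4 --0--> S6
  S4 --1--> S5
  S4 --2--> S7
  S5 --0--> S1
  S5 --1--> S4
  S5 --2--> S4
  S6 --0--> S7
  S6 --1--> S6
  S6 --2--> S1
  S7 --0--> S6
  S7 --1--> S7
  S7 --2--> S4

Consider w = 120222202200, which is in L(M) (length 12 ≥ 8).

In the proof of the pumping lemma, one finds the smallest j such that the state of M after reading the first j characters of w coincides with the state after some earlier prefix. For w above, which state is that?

S7

State sequence: S0 -1-> S2 -2-> S6 -0-> S7 -2-> S4 -2-> S7 -2-> S4 -2-> S7 -0-> S6 -2-> S1 -2-> S2 -0-> S3 -0-> S0
First repeat at step 5: S7 was already visited.

The earliest repeat is at step j = 5: M is in S7, which it already visited at step i = 3.
Since M has 8 states, any run of length ≥ 8 visits 8+1 states, so by pigeonhole some state repeats within the first 8 steps — that repeat gives the pumpable loop.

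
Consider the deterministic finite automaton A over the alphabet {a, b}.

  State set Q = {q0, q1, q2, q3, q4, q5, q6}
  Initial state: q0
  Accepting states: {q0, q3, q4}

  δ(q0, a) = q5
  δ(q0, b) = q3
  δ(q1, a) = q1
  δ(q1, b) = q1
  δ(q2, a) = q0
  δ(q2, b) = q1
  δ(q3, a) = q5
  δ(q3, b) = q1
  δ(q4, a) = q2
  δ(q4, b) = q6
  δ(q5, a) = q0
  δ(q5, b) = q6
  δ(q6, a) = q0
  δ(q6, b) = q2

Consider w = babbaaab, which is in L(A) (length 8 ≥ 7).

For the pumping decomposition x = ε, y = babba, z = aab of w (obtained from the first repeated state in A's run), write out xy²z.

xy^2z = ε·babba·babba·aab = babbababbaaab.
Reading y = babba takes A from q0 back to q0, so after x·y·y the machine is still in q0, and z then leads to the accepting state q3. Hence babbababbaaab ∈ L(A).

babbababbaaab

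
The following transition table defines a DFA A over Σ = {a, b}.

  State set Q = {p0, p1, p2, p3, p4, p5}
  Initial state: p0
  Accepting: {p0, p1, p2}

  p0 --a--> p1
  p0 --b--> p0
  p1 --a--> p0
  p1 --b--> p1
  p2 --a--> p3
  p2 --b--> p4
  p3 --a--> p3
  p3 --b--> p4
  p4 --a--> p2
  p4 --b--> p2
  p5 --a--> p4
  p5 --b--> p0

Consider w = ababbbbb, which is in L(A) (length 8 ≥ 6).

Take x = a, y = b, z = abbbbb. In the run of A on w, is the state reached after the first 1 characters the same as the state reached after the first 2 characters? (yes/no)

Run of A on the first 2 characters of w = a b:
  step 0: p0  (start)
  step 1: p1  (read a: p0→p1)
  step 2: p1  (read b: p1→p1)

After x (step 1): p1. After xy (step 2): p1.
They match, so y = b drives A around a cycle from p1 back to itself; pumping y any number of times keeps A in p1 before reading z, and xyⁱz ∈ L(A) for every i ≥ 0.

yes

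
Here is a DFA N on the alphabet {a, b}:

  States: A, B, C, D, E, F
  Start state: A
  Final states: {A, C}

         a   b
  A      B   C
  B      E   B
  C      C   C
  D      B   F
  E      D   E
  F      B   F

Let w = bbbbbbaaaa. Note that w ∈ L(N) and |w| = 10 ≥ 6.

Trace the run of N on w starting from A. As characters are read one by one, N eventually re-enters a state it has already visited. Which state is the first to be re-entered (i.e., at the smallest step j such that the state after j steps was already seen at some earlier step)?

C

State sequence: A -b-> C -b-> C -b-> C -b-> C -b-> C -b-> C -a-> C -a-> C -a-> C -a-> C
First repeat at step 2: C was already visited.

The earliest repeat is at step j = 2: N is in C, which it already visited at step i = 1.
Since N has 6 states, any run of length ≥ 6 visits 6+1 states, so by pigeonhole some state repeats within the first 6 steps — that repeat gives the pumpable loop.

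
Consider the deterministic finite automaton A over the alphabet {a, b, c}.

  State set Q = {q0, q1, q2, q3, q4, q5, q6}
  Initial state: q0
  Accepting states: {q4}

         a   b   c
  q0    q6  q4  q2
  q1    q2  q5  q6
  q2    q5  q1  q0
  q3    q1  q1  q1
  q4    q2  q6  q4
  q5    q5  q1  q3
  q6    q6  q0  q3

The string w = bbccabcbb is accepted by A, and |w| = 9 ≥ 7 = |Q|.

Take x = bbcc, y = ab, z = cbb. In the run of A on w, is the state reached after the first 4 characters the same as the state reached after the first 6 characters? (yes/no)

Run of A on the first 6 characters of w = b b c c a b:
  step 0: q0  (start)
  step 1: q4  (read b: q0→q4)
  step 2: q6  (read b: q4→q6)
  step 3: q3  (read c: q6→q3)
  step 4: q1  (read c: q3→q1)
  step 5: q2  (read a: q1→q2)
  step 6: q1  (read b: q2→q1)

After x (step 4): q1. After xy (step 6): q1.
They match, so y = ab drives A around a cycle from q1 back to itself; pumping y any number of times keeps A in q1 before reading z, and xyⁱz ∈ L(A) for every i ≥ 0.

yes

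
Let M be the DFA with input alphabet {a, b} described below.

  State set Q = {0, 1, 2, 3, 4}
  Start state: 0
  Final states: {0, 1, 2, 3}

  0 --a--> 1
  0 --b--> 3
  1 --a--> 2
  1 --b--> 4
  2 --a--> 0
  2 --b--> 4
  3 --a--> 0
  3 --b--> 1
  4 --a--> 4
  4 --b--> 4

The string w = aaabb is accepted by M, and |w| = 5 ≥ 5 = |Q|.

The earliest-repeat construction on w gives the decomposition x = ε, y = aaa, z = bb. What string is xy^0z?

bb

xy⁰z = xz = ε·bb = bb.
Reading y = aaa takes M from 0 back to 0, so after x the machine is still in 0, and z then leads to the accepting state 1. Hence bb ∈ L(M).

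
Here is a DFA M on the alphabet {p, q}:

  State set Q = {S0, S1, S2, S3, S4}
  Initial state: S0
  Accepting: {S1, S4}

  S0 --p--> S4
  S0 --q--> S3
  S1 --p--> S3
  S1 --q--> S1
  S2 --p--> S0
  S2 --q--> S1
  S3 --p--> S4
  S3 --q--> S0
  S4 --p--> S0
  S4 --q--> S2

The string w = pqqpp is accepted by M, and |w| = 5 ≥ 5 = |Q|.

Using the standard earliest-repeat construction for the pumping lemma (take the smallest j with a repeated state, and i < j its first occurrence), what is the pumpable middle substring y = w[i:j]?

qqpp

State sequence: S0 -p-> S4 -q-> S2 -q-> S1 -p-> S3 -p-> S4
First repeat at step 5: S4 was already visited.

So i = 1, j = 5, giving x = w[0:1] = p, y = w[1:5] = qqpp, z = w[5:5] = ε.
Check: |xy| = 5 ≤ 5 and |y| = 4 ≥ 1. Reading y takes M from S4 back to S4, so every xyⁱz is accepted.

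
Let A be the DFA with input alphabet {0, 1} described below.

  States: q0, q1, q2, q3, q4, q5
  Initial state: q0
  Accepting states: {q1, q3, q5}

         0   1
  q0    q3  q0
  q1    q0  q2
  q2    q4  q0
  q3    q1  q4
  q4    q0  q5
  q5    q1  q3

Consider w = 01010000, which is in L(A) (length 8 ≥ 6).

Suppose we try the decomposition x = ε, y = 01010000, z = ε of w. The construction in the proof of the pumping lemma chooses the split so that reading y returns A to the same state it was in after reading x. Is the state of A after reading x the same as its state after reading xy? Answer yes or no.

State sequence: q0 -0-> q3 -1-> q4 -0-> q0 -1-> q0 -0-> q3 -0-> q1 -0-> q0 -0-> q3

After x (step 0): q0. After xy (step 8): q3.
They differ (q0 ≠ q3), so y is not a cycle from the state after x; this split is not the one the pumping-lemma construction produces, and pumping y need not keep the string in L(A).

no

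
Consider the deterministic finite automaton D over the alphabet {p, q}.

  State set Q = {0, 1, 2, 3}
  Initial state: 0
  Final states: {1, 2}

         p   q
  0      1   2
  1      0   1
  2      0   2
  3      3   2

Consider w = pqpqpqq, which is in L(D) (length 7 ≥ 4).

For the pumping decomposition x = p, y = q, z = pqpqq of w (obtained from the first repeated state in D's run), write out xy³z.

xy^3z = p·q·q·q·pqpqq = pqqqpqpqq.
Reading y = q takes D from 1 back to 1, so after x·y·y·y the machine is still in 1, and z then leads to the accepting state 2. Hence pqqqpqpqq ∈ L(D).

pqqqpqpqq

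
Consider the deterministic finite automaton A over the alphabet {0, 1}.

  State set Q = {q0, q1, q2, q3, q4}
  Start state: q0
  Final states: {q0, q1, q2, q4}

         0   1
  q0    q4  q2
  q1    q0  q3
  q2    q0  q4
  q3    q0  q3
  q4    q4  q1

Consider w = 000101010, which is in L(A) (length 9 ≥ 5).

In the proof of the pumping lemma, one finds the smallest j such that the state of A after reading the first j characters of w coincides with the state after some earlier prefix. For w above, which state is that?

q4

State sequence: q0 -0-> q4 -0-> q4 -0-> q4 -1-> q1 -0-> q0 -1-> q2 -0-> q0 -1-> q2 -0-> q0
First repeat at step 2: q4 was already visited.

The earliest repeat is at step j = 2: A is in q4, which it already visited at step i = 1.
Since A has 5 states, any run of length ≥ 5 visits 5+1 states, so by pigeonhole some state repeats within the first 5 steps — that repeat gives the pumpable loop.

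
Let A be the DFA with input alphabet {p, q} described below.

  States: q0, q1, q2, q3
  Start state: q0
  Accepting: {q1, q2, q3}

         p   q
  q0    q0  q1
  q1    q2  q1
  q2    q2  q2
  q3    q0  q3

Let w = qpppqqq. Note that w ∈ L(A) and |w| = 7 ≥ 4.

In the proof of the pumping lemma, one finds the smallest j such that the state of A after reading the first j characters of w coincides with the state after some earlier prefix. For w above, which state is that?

State sequence: q0 -q-> q1 -p-> q2 -p-> q2 -p-> q2 -q-> q2 -q-> q2 -q-> q2
First repeat at step 3: q2 was already visited.

The earliest repeat is at step j = 3: A is in q2, which it already visited at step i = 2.
With |Q| = 4, pigeonhole forces a state repeat no later than step 4; the substring read between the first and second visits to that state can be pumped.

q2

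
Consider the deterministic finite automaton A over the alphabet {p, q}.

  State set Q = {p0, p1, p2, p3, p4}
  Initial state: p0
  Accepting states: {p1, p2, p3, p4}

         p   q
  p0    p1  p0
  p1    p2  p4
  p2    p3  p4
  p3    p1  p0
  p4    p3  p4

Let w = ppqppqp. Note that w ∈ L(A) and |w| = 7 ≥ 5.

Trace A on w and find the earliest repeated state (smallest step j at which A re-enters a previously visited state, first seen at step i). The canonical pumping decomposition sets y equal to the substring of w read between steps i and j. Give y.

pqpp

State sequence: p0 -p-> p1 -p-> p2 -q-> p4 -p-> p3 -p-> p1 -q-> p4 -p-> p3
First repeat at step 5: p1 was already visited.

So i = 1, j = 5, giving x = w[0:1] = p, y = w[1:5] = pqpp, z = w[5:7] = qp.
Check: |xy| = 5 ≤ 5 and |y| = 4 ≥ 1. Reading y takes A from p1 back to p1, so every xyⁱz is accepted.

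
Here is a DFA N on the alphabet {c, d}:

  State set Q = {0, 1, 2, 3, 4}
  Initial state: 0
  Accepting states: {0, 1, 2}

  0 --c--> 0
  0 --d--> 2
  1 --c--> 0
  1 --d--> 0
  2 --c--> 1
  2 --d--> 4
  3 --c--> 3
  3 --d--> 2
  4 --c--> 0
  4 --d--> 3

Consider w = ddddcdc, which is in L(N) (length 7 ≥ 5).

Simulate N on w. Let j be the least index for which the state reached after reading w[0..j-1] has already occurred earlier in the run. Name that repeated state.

2

State sequence: 0 -d-> 2 -d-> 4 -d-> 3 -d-> 2 -c-> 1 -d-> 0 -c-> 0
First repeat at step 4: 2 was already visited.

The earliest repeat is at step j = 4: N is in 2, which it already visited at step i = 1.
With |Q| = 5, pigeonhole forces a state repeat no later than step 5; the substring read between the first and second visits to that state can be pumped.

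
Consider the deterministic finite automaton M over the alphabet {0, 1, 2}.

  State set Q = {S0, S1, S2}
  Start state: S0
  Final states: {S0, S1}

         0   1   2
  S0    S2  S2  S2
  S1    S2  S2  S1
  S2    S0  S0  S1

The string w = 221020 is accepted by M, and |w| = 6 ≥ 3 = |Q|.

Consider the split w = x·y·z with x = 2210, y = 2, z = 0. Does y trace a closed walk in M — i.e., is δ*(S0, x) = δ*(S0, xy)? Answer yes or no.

State sequence: S0 -2-> S2 -2-> S1 -1-> S2 -0-> S0 -2-> S2

After x (step 4): S0. After xy (step 5): S2.
They differ (S0 ≠ S2), so y is not a cycle from the state after x; this split is not the one the pumping-lemma construction produces, and pumping y need not keep the string in L(M).

no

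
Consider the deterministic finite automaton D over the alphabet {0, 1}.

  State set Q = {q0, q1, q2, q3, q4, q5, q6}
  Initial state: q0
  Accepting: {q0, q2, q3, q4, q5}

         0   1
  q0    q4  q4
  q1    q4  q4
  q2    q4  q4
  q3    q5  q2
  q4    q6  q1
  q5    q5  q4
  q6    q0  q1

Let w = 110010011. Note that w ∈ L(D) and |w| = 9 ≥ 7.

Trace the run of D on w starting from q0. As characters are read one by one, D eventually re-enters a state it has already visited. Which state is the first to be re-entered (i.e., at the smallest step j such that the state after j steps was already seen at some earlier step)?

q4

State sequence: q0 -1-> q4 -1-> q1 -0-> q4 -0-> q6 -1-> q1 -0-> q4 -0-> q6 -1-> q1 -1-> q4
First repeat at step 3: q4 was already visited.

The earliest repeat is at step j = 3: D is in q4, which it already visited at step i = 1.
Pumping length from the standard proof: p = 7 (the number of states). The repeated state found above gives |xy| = j ≤ 7 and |y| = j − i ≥ 1.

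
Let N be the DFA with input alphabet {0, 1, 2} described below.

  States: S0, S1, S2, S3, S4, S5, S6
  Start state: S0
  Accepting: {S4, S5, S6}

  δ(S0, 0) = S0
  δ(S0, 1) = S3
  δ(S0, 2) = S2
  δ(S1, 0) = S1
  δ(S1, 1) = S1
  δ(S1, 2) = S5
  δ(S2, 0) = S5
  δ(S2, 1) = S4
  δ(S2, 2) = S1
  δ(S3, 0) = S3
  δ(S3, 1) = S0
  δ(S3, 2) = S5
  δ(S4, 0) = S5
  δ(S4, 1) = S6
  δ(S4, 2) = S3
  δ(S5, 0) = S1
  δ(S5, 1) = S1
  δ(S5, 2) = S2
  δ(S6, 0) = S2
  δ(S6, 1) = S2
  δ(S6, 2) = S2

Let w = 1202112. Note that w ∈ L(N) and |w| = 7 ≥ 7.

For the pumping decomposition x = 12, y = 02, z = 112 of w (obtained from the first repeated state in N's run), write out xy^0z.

12112

xy⁰z = xz = 12·112 = 12112.
Reading y = 02 takes N from S5 back to S5, so after x the machine is still in S5, and z then leads to the accepting state S5. Hence 12112 ∈ L(N).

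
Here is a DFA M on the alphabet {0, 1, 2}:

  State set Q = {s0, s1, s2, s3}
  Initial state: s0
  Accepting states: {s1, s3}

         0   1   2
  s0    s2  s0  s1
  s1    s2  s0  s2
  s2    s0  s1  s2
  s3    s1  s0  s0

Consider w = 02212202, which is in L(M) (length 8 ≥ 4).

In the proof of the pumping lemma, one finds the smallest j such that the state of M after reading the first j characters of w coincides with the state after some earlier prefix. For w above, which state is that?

s2

State sequence: s0 -0-> s2 -2-> s2 -2-> s2 -1-> s1 -2-> s2 -2-> s2 -0-> s0 -2-> s1
First repeat at step 2: s2 was already visited.

The earliest repeat is at step j = 2: M is in s2, which it already visited at step i = 1.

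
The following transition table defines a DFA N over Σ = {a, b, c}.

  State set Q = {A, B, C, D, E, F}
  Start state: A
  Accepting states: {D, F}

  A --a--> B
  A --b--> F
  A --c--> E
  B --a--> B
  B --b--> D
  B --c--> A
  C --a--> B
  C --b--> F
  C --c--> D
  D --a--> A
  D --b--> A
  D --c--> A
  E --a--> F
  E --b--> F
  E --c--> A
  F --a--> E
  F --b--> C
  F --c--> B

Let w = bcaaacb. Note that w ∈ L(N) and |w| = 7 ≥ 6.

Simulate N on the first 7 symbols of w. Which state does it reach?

Run of N on the first 7 characters of w = b c a a a c b:
  step 0: A  (start)
  step 1: F  (read b: A→F)
  step 2: B  (read c: F→B)
  step 3: B  (read a: B→B)
  step 4: B  (read a: B→B)
  step 5: B  (read a: B→B)
  step 6: A  (read c: B→A)
  step 7: F  (read b: A→F)

After reading 7 characters, N is in state F.
(This kind of state-tracing is the core of the pumping-lemma construction: with 6 states, pigeonhole forces a repeat within the first 6 steps.)

F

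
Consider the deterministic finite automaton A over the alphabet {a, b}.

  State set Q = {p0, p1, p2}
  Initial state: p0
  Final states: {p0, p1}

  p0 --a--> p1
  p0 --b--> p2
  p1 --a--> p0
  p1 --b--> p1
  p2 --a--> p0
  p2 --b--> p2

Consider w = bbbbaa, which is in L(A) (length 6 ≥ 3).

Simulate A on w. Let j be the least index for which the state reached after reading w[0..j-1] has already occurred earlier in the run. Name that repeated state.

p2

State sequence: p0 -b-> p2 -b-> p2 -b-> p2 -b-> p2 -a-> p0 -a-> p1
First repeat at step 2: p2 was already visited.

The earliest repeat is at step j = 2: A is in p2, which it already visited at step i = 1.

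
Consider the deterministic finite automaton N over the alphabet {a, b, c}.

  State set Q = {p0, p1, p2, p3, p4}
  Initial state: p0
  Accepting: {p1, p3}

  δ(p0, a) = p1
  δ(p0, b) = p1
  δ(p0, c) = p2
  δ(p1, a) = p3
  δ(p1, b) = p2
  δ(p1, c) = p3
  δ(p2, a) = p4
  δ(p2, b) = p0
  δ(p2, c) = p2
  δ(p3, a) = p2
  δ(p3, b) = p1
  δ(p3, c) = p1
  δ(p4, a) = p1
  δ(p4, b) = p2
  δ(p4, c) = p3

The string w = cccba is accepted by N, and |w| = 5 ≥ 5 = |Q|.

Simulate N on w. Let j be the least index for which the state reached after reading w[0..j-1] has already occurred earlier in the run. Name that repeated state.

p2

State sequence: p0 -c-> p2 -c-> p2 -c-> p2 -b-> p0 -a-> p1
First repeat at step 2: p2 was already visited.

The earliest repeat is at step j = 2: N is in p2, which it already visited at step i = 1.
The DFA has 5 states, so the proof of the pumping lemma guarantees a repeated state among the first 5+1 visited; the segment between the two visits is the pumpable y.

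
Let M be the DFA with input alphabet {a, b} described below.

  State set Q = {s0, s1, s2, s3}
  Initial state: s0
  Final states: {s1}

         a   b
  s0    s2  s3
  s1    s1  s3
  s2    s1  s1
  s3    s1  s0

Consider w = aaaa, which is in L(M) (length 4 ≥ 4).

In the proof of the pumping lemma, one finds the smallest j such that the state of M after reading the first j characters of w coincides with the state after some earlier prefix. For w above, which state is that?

s1

State sequence: s0 -a-> s2 -a-> s1 -a-> s1 -a-> s1
First repeat at step 3: s1 was already visited.

The earliest repeat is at step j = 3: M is in s1, which it already visited at step i = 2.
With |Q| = 4, pigeonhole forces a state repeat no later than step 4; the substring read between the first and second visits to that state can be pumped.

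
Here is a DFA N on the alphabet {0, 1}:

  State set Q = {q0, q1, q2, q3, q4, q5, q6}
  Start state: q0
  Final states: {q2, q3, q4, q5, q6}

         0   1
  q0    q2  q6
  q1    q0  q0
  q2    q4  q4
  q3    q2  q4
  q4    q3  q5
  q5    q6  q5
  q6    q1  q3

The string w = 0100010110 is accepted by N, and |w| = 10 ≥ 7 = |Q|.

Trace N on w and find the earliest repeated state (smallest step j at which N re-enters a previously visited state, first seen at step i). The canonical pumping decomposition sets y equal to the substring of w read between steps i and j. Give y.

Run of N on w = 0 1 0 0 0 1 0 1 1 0:
  step 0: q0  (start)
  step 1: q2  (read 0: q0→q2)
  step 2: q4  (read 1: q2→q4)
  step 3: q3  (read 0: q4→q3)
  step 4: q2  (read 0: q3→q2)   ← first repeat (q2 seen earlier)
  step 5: q4  (read 0: q2→q4)
  step 6: q5  (read 1: q4→q5)
  step 7: q6  (read 0: q5→q6)
  step 8: q3  (read 1: q6→q3)
  step 9: q4  (read 1: q3→q4)
  step 10: q3  (read 0: q4→q3)

So i = 1, j = 4, giving x = w[0:1] = 0, y = w[1:4] = 100, z = w[4:10] = 010110.
Check: |xy| = 4 ≤ 7 and |y| = 3 ≥ 1. Reading y takes N from q2 back to q2, so every xyⁱz is accepted.
The DFA has 7 states, so the proof of the pumping lemma guarantees a repeated state among the first 7+1 visited; the segment between the two visits is the pumpable y.

100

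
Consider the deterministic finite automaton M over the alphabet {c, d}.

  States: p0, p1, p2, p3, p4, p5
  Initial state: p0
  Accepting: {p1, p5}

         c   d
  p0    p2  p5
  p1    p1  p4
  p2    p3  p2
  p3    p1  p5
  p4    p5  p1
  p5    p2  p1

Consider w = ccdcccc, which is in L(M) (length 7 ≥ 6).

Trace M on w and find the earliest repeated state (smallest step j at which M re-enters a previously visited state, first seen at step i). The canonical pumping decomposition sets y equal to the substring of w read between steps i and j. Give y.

State sequence: p0 -c-> p2 -c-> p3 -d-> p5 -c-> p2 -c-> p3 -c-> p1 -c-> p1
First repeat at step 4: p2 was already visited.

So i = 1, j = 4, giving x = w[0:1] = c, y = w[1:4] = cdc, z = w[4:7] = ccc.
Check: |xy| = 4 ≤ 6 and |y| = 3 ≥ 1. Reading y takes M from p2 back to p2, so every xyⁱz is accepted.

cdc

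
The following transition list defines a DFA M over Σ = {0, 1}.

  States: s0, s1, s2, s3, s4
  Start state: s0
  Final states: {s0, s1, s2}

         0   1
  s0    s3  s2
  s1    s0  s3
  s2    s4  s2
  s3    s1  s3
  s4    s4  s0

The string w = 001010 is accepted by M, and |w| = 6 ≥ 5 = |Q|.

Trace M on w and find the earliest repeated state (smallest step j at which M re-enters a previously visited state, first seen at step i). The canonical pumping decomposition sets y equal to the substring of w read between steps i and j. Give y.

Run of M on w = 0 0 1 0 1 0:
  step 0: s0  (start)
  step 1: s3  (read 0: s0→s3)
  step 2: s1  (read 0: s3→s1)
  step 3: s3  (read 1: s1→s3)   ← first repeat (s3 seen earlier)
  step 4: s1  (read 0: s3→s1)
  step 5: s3  (read 1: s1→s3)
  step 6: s1  (read 0: s3→s1)

So i = 1, j = 3, giving x = w[0:1] = 0, y = w[1:3] = 01, z = w[3:6] = 010.
Check: |xy| = 3 ≤ 5 and |y| = 2 ≥ 1. Reading y takes M from s3 back to s3, so every xyⁱz is accepted.

01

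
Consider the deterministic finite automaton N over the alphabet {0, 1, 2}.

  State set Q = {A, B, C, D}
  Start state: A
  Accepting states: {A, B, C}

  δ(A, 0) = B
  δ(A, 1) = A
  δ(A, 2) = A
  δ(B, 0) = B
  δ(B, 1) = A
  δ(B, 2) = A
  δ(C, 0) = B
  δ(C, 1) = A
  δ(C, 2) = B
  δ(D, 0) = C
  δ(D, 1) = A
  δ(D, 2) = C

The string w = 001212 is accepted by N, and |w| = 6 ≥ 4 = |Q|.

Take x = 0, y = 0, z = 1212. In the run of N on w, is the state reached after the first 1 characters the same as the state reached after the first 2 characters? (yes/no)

yes

State sequence: A -0-> B -0-> B

After x (step 1): B. After xy (step 2): B.
They match, so y = 0 drives N around a cycle from B back to itself; pumping y any number of times keeps N in B before reading z, and xyⁱz ∈ L(N) for every i ≥ 0.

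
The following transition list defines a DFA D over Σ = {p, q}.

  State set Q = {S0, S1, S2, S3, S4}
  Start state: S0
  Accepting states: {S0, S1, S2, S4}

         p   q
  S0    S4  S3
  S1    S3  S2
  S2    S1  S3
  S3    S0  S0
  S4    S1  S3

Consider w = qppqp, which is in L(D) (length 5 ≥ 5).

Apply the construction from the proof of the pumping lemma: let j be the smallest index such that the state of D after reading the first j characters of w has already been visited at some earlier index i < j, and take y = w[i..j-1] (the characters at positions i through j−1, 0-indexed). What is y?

Run of D on w = q p p q p:
  step 0: S0  (start)
  step 1: S3  (read q: S0→S3)
  step 2: S0  (read p: S3→S0)   ← first repeat (S0 seen earlier)
  step 3: S4  (read p: S0→S4)
  step 4: S3  (read q: S4→S3)
  step 5: S0  (read p: S3→S0)

So i = 0, j = 2, giving x = w[0:0] = ε, y = w[0:2] = qp, z = w[2:5] = pqp.
Check: |xy| = 2 ≤ 5 and |y| = 2 ≥ 1. Reading y takes D from S0 back to S0, so every xyⁱz is accepted.
Since D has 5 states, any run of length ≥ 5 visits 5+1 states, so by pigeonhole some state repeats within the first 5 steps — that repeat gives the pumpable loop.

qp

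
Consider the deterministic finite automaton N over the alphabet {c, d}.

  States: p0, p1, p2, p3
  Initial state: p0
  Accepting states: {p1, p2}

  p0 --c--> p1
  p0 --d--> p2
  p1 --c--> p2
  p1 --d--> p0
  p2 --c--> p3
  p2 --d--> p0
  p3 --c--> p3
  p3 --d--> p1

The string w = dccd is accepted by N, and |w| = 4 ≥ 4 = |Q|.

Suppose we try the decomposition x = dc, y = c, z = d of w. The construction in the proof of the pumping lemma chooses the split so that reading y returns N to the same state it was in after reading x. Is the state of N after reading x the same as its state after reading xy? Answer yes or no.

State sequence: p0 -d-> p2 -c-> p3 -c-> p3

After x (step 2): p3. After xy (step 3): p3.
They match, so y = c drives N around a cycle from p3 back to itself; pumping y any number of times keeps N in p3 before reading z, and xyⁱz ∈ L(N) for every i ≥ 0.

yes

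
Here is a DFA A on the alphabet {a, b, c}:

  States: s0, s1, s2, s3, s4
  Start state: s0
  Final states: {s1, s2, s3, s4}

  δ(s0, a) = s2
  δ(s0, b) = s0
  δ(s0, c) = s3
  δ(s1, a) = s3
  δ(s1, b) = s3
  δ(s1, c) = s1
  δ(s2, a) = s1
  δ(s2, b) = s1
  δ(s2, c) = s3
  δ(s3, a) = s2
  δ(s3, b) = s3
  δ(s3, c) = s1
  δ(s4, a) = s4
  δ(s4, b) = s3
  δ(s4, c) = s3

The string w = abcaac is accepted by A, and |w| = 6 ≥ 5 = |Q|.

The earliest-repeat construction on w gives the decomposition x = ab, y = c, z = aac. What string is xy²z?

abccaac

xy^2z = ab·c·c·aac = abccaac.
Reading y = c takes A from s1 back to s1, so after x·y·y the machine is still in s1, and z then leads to the accepting state s3. Hence abccaac ∈ L(A).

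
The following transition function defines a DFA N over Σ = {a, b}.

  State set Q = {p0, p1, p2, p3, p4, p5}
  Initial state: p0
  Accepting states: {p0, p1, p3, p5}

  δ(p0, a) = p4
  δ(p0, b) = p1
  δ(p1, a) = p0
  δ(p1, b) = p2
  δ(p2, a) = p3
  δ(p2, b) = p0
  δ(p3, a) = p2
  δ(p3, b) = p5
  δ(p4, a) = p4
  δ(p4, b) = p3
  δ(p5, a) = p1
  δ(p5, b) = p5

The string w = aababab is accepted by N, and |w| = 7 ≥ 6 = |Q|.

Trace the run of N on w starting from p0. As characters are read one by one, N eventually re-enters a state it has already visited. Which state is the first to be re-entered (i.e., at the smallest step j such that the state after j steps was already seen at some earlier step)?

p4

Run of N on w = a a b a b a b:
  step 0: p0  (start)
  step 1: p4  (read a: p0→p4)
  step 2: p4  (read a: p4→p4)   ← first repeat (p4 seen earlier)
  step 3: p3  (read b: p4→p3)
  step 4: p2  (read a: p3→p2)
  step 5: p0  (read b: p2→p0)
  step 6: p4  (read a: p0→p4)
  step 7: p3  (read b: p4→p3)

The earliest repeat is at step j = 2: N is in p4, which it already visited at step i = 1.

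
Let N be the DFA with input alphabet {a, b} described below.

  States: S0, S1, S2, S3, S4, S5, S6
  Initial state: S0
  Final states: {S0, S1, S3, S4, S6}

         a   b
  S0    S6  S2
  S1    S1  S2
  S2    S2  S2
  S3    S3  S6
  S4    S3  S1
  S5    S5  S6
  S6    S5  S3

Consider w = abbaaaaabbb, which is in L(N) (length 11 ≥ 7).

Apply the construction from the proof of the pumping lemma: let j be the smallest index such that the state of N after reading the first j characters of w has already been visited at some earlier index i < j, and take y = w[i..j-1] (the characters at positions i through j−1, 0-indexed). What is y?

bb

State sequence: S0 -a-> S6 -b-> S3 -b-> S6 -a-> S5 -a-> S5 -a-> S5 -a-> S5 -a-> S5 -b-> S6 -b-> S3 -b-> S6
First repeat at step 3: S6 was already visited.

So i = 1, j = 3, giving x = w[0:1] = a, y = w[1:3] = bb, z = w[3:11] = aaaaabbb.
Check: |xy| = 3 ≤ 7 and |y| = 2 ≥ 1. Reading y takes N from S6 back to S6, so every xyⁱz is accepted.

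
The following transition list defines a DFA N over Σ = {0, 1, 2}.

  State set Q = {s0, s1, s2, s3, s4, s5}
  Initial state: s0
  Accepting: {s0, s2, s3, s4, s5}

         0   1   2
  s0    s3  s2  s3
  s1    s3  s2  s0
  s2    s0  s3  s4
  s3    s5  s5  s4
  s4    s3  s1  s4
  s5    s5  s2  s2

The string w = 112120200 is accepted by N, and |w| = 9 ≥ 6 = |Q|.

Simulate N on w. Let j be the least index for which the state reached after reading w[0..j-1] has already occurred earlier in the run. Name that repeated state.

State sequence: s0 -1-> s2 -1-> s3 -2-> s4 -1-> s1 -2-> s0 -0-> s3 -2-> s4 -0-> s3 -0-> s5
First repeat at step 5: s0 was already visited.

The earliest repeat is at step j = 5: N is in s0, which it already visited at step i = 0.
Since N has 6 states, any run of length ≥ 6 visits 6+1 states, so by pigeonhole some state repeats within the first 6 steps — that repeat gives the pumpable loop.

s0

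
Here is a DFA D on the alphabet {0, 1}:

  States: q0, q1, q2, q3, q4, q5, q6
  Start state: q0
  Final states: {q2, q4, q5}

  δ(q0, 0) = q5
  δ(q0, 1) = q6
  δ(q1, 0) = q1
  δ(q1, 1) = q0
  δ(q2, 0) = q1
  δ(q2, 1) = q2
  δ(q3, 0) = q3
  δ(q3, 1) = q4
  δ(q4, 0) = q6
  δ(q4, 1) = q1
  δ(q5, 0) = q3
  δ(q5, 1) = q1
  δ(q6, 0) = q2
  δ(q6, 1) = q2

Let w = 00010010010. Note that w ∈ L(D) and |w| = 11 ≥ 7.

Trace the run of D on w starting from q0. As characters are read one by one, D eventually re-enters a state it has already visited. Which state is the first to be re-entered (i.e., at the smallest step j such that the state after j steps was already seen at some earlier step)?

Run of D on w = 0 0 0 1 0 0 1 0 0 1 0:
  step 0: q0  (start)
  step 1: q5  (read 0: q0→q5)
  step 2: q3  (read 0: q5→q3)
  step 3: q3  (read 0: q3→q3)   ← first repeat (q3 seen earlier)
  step 4: q4  (read 1: q3→q4)
  step 5: q6  (read 0: q4→q6)
  step 6: q2  (read 0: q6→q2)
  step 7: q2  (read 1: q2→q2)
  step 8: q1  (read 0: q2→q1)
  step 9: q1  (read 0: q1→q1)
  step 10: q0  (read 1: q1→q0)
  step 11: q5  (read 0: q0→q5)

The earliest repeat is at step j = 3: D is in q3, which it already visited at step i = 2.
Since D has 7 states, any run of length ≥ 7 visits 7+1 states, so by pigeonhole some state repeats within the first 7 steps — that repeat gives the pumpable loop.

q3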